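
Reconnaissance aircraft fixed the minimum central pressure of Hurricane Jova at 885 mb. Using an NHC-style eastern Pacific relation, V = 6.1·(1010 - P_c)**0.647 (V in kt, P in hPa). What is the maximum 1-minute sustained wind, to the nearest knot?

ΔP = 1010 − 885 = 125 mb.
125^0.647 ≈ 22.735.
V ≈ 6.1 × 22.735 ≈ 138.7 kt.

139 kt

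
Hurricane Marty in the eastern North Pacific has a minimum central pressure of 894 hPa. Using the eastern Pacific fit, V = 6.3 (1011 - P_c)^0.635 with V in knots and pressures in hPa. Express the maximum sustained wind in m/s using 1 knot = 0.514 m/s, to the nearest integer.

67 m/s

ΔP = 1011 − 894 = 117 hPa.
V ≈ 6.3 × 117^0.635 = 6.3 × 20.573 ≈ 129.610 kt.
129.610 × 0.514 ≈ 66.62 m/s → 67 m/s.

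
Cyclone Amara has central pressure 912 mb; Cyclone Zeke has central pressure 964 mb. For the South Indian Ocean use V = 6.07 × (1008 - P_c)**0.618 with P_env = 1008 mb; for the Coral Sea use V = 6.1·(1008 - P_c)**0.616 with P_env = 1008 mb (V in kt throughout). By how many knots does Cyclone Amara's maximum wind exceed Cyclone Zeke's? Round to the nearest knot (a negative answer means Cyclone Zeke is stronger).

Cyclone Amara: ΔP = 96; V ≈ 6.07 × 96^0.618 ≈ 101.91 kt.
Cyclone Zeke: ΔP = 44; V ≈ 6.1 × 44^0.616 ≈ 62.76 kt.
Difference ≈ 101.91 − 62.76 = 39.15 → 39 kt.

39 kt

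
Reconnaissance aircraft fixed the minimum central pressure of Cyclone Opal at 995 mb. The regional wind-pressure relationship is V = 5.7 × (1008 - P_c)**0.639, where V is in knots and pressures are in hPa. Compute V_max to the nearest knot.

ΔP = 1008 − 995 = 13 mb.
13^0.639 ≈ 5.150.
V ≈ 5.7 × 5.150 ≈ 29.4 kt.

29 kt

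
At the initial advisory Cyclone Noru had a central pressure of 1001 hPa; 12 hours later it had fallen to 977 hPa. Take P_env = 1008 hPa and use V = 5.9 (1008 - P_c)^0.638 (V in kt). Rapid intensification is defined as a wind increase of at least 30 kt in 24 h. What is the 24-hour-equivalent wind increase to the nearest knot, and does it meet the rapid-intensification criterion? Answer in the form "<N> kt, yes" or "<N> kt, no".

65 kt, yes

V₁: ΔP = 7, V ≈ 5.9 × 7^0.638 ≈ 20.42 kt.
V₂: ΔP = 31, V ≈ 5.9 × 31^0.638 ≈ 52.76 kt.
ΔV over 12 h = 32.34 kt → 24 h equivalent = 32.34 × 24/12 ≈ 64.68 kt.
65 kt ≥ 30 kt ⇒ rapid intensification.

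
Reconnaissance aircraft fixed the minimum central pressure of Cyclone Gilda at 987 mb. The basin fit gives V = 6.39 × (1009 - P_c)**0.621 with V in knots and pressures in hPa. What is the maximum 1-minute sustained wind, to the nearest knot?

ΔP = 1009 − 987 = 22 mb.
22^0.621 ≈ 6.818.
V ≈ 6.39 × 6.818 ≈ 43.6 kt.

44 kt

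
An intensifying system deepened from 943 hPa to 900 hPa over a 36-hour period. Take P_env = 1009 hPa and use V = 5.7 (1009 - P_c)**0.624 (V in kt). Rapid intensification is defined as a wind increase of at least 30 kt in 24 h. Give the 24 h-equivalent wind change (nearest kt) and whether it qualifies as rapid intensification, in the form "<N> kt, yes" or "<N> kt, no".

V₁: ΔP = 66, V ≈ 5.7 × 66^0.624 ≈ 77.85 kt.
V₂: ΔP = 109, V ≈ 5.7 × 109^0.624 ≈ 106.47 kt.
ΔV over 36 h = 28.62 kt → 24 h equivalent = 28.62 × 24/36 ≈ 19.08 kt.
19 kt < 30 kt ⇒ not rapid intensification.

19 kt, no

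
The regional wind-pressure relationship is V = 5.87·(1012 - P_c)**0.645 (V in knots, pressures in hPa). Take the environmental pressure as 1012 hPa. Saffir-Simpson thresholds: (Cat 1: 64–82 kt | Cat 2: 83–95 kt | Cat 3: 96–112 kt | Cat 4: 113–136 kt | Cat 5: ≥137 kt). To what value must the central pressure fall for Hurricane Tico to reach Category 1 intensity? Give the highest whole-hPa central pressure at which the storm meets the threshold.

Category 1 begins at V = 64 kt.
Required ΔP = (64/5.87)^(1/0.645) = 10.903^1.550 ≈ 40.61 hPa.
P_c ≤ 1012 − 40.61 = 971.39, so the highest integer P_c is 971 hPa.

971 hPa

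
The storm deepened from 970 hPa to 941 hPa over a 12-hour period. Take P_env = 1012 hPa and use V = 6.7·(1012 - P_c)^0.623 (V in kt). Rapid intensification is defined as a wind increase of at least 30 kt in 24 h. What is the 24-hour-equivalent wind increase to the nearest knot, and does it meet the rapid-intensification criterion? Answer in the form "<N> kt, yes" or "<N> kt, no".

V₁: ΔP = 42, V ≈ 6.7 × 42^0.623 ≈ 68.76 kt.
V₂: ΔP = 71, V ≈ 6.7 × 71^0.623 ≈ 95.37 kt.
ΔV over 12 h = 26.61 kt → 24 h equivalent = 26.61 × 24/12 ≈ 53.22 kt.
53 kt ≥ 30 kt ⇒ rapid intensification.

53 kt, yes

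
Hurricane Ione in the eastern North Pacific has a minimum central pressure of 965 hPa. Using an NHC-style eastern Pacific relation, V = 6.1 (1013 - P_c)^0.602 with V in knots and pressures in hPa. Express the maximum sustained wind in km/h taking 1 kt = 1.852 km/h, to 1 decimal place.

ΔP = 1013 − 965 = 48 hPa.
V ≈ 6.1 × 48^0.602 = 6.1 × 10.283 ≈ 62.724 kt.
62.724 × 1.852 ≈ 116.17 km/h → 116.2 km/h.

116.2 km/h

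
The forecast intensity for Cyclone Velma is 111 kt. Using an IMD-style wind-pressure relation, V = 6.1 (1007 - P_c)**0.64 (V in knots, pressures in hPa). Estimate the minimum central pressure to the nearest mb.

914 mb

ΔP = (V / 6.1)^(1/0.64) = (111/6.1)^1.562.
111/6.1 = 18.197; 18.197^1.562 ≈ 93.05 mb.
P_c = 1007 − 93.05 = 913.95 ≈ 914 mb.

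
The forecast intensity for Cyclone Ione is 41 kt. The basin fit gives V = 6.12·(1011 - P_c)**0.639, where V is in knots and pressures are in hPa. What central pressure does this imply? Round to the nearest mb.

991 mb

ΔP = (V / 6.12)^(1/0.639) = (41/6.12)^1.565.
41/6.12 = 6.699; 6.699^1.565 ≈ 19.62 mb.
P_c = 1011 − 19.62 = 991.38 ≈ 991 mb.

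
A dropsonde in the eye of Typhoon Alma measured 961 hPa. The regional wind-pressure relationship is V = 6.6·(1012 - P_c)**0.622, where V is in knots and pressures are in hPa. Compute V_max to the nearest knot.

76 kt

ΔP = 1012 − 961 = 51 hPa.
51^0.622 ≈ 11.537.
V ≈ 6.6 × 11.537 ≈ 76.1 kt.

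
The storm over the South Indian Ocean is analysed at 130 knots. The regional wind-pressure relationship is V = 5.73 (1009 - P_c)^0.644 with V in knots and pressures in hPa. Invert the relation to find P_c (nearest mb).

882 mb

ΔP = (V / 5.73)^(1/0.644) = (130/5.73)^1.553.
130/5.73 = 22.688; 22.688^1.553 ≈ 127.43 mb.
P_c = 1009 − 127.43 = 881.57 ≈ 882 mb.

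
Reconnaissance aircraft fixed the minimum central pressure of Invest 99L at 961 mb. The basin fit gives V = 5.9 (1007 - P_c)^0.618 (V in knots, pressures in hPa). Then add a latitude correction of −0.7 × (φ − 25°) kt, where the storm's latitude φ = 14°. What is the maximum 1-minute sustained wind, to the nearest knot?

71 kt

ΔP = 1007 − 961 = 46 mb.
46^0.618 ≈ 10.656.
V ≈ 5.9 × 10.656 ≈ 62.9 kt.
Latitude correction: −0.7 × (14 − 25) = 7.7 kt.
Corrected V ≈ 70.6 kt → 71 kt.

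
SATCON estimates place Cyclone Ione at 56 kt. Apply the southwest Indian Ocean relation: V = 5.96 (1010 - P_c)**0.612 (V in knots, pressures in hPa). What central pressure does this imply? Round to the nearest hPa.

971 hPa

ΔP = (V / 5.96)^(1/0.612) = (56/5.96)^1.634.
56/5.96 = 9.396; 9.396^1.634 ≈ 38.88 hPa.
P_c = 1010 − 38.88 = 971.12 ≈ 971 hPa.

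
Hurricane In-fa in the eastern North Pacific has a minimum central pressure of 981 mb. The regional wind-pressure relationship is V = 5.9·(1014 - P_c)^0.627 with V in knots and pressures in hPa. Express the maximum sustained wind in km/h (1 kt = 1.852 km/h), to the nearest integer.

98 km/h

ΔP = 1014 − 981 = 33 mb.
V ≈ 5.9 × 33^0.627 = 5.9 × 8.956 ≈ 52.840 kt.
52.840 × 1.852 ≈ 97.86 km/h → 98 km/h.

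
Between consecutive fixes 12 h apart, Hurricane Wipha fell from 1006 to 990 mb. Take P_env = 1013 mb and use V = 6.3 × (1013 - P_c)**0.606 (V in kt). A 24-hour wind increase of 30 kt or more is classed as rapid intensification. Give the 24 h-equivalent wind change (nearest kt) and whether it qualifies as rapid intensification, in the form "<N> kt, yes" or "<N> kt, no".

V₁: ΔP = 7, V ≈ 6.3 × 7^0.606 ≈ 20.49 kt.
V₂: ΔP = 23, V ≈ 6.3 × 23^0.606 ≈ 42.13 kt.
ΔV over 12 h = 21.64 kt → 24 h equivalent = 21.64 × 24/12 ≈ 43.28 kt.
43 kt ≥ 30 kt ⇒ rapid intensification.

43 kt, yes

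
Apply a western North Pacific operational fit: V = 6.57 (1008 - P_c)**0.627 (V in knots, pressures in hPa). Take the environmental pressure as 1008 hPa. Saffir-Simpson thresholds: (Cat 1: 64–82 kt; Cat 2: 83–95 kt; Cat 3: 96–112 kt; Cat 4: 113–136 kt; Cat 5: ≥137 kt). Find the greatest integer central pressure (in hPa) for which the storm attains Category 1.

970 hPa

Category 1 begins at V = 64 kt.
Required ΔP = (64/6.57)^(1/0.627) = 9.741^1.595 ≈ 37.73 hPa.
P_c ≤ 1008 − 37.73 = 970.27, so the highest integer P_c is 970 hPa.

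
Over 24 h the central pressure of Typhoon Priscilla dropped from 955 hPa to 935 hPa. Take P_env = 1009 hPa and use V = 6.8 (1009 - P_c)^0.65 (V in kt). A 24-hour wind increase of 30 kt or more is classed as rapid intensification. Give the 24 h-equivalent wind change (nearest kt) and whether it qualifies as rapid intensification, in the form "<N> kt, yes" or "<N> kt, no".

21 kt, no

V₁: ΔP = 54, V ≈ 6.8 × 54^0.65 ≈ 90.90 kt.
V₂: ΔP = 74, V ≈ 6.8 × 74^0.65 ≈ 111.56 kt.
ΔV over 24 h = 20.66 kt → 24 h equivalent = 20.66 × 24/24 ≈ 20.66 kt.
21 kt < 30 kt ⇒ not rapid intensification.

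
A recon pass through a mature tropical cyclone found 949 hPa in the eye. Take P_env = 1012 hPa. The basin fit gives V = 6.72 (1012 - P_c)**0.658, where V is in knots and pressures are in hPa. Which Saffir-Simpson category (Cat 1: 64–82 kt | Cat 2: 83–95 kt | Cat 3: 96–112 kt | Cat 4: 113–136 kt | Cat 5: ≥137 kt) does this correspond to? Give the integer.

3

ΔP = 1012 − 949 = 63 hPa.
V ≈ 6.72 × 63^0.658 = 6.72 × 15.27 ≈ 103 kt.
103 kt falls in the Category 3 band.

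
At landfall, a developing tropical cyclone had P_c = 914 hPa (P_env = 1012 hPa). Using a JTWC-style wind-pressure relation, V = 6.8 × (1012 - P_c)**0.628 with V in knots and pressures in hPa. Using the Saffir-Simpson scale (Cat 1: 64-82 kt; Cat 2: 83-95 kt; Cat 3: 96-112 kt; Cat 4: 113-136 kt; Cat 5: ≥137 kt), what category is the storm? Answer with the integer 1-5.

ΔP = 1012 − 914 = 98 hPa.
V ≈ 6.8 × 98^0.628 = 6.8 × 17.80 ≈ 121 kt.
121 kt falls in the Category 4 band.

4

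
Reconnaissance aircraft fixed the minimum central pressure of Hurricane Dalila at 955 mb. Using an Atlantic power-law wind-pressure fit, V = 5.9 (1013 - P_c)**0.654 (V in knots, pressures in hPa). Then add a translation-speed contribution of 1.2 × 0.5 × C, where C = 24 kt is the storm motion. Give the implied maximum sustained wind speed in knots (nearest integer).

ΔP = 1013 − 955 = 58 mb.
58^0.654 ≈ 14.233.
V ≈ 5.9 × 14.233 ≈ 84.0 kt.
Translation term: 1.2 × 0.5 × 24 = 14.4 kt.
Corrected V ≈ 98.4 kt → 98 kt.

98 kt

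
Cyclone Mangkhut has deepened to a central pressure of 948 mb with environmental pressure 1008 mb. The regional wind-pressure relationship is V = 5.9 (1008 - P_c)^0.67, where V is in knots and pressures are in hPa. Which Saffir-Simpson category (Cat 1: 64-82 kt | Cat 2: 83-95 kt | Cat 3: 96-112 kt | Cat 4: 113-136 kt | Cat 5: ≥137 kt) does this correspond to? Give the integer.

2

ΔP = 1008 − 948 = 60 mb.
V ≈ 5.9 × 60^0.67 = 5.9 × 15.54 ≈ 92 kt.
92 kt falls in the Category 2 band.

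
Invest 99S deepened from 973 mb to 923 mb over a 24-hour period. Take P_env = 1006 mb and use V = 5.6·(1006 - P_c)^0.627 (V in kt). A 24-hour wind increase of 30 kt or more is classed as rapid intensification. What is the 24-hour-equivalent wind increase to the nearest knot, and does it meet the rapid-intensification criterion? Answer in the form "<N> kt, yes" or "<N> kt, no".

39 kt, yes

V₁: ΔP = 33, V ≈ 5.6 × 33^0.627 ≈ 50.15 kt.
V₂: ΔP = 83, V ≈ 5.6 × 83^0.627 ≈ 89.42 kt.
ΔV over 24 h = 39.27 kt → 24 h equivalent = 39.27 × 24/24 ≈ 39.27 kt.
39 kt ≥ 30 kt ⇒ rapid intensification.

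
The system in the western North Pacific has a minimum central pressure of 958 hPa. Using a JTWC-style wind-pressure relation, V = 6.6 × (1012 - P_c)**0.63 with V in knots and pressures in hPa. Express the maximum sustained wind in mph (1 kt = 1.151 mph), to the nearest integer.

ΔP = 1012 − 958 = 54 hPa.
V ≈ 6.6 × 54^0.63 = 6.6 × 12.343 ≈ 81.461 kt.
81.461 × 1.151 ≈ 93.76 mph → 94 mph.

94 mph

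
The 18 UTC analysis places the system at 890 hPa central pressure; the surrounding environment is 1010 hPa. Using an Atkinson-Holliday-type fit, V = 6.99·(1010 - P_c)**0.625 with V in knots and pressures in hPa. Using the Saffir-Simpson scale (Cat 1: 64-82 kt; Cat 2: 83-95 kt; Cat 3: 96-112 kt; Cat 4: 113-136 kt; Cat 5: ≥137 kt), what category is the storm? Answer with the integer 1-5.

5

ΔP = 1010 − 890 = 120 hPa.
V ≈ 6.99 × 120^0.625 = 6.99 × 19.93 ≈ 139 kt.
139 kt falls in the Category 5 band.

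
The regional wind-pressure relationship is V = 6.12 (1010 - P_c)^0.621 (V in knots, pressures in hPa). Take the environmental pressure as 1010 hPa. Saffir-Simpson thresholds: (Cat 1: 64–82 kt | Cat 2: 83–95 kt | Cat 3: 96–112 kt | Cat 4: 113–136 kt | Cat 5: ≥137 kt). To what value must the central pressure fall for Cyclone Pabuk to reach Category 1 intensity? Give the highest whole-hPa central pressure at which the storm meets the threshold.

Category 1 begins at V = 64 kt.
Required ΔP = (64/6.12)^(1/0.621) = 10.458^1.610 ≈ 43.81 hPa.
P_c ≤ 1010 − 43.81 = 966.19, so the highest integer P_c is 966 hPa.

966 hPa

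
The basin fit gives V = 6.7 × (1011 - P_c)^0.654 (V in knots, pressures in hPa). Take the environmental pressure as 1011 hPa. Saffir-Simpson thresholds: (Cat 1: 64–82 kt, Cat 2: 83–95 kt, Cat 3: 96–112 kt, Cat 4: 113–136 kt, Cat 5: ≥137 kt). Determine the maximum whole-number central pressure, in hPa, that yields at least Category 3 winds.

952 hPa

Category 3 begins at V = 96 kt.
Required ΔP = (96/6.7)^(1/0.654) = 14.328^1.529 ≈ 58.60 hPa.
P_c ≤ 1011 − 58.60 = 952.40, so the highest integer P_c is 952 hPa.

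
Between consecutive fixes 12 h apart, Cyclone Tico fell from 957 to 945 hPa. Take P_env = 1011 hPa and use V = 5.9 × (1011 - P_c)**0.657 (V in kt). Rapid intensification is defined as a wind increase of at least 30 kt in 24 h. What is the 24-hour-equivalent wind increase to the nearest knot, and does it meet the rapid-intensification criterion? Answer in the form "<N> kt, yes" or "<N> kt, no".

V₁: ΔP = 54, V ≈ 5.9 × 54^0.657 ≈ 81.10 kt.
V₂: ΔP = 66, V ≈ 5.9 × 66^0.657 ≈ 92.53 kt.
ΔV over 12 h = 11.43 kt → 24 h equivalent = 11.43 × 24/12 ≈ 22.86 kt.
23 kt < 30 kt ⇒ not rapid intensification.

23 kt, no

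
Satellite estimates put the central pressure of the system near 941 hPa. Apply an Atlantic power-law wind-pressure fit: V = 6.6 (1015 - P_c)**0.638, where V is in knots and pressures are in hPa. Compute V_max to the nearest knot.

ΔP = 1015 − 941 = 74 hPa.
74^0.638 ≈ 15.580.
V ≈ 6.6 × 15.580 ≈ 102.8 kt.

103 kt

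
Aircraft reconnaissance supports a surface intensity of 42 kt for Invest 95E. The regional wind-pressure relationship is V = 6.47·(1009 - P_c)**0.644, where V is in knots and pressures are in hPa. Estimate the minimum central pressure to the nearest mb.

991 mb

ΔP = (V / 6.47)^(1/0.644) = (42/6.47)^1.553.
42/6.47 = 6.491; 6.491^1.553 ≈ 18.26 mb.
P_c = 1009 − 18.26 = 990.74 ≈ 991 mb.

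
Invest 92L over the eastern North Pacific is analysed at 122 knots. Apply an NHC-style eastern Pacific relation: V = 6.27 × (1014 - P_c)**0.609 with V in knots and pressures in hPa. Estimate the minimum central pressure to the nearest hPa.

883 hPa

ΔP = (V / 6.27)^(1/0.609) = (122/6.27)^1.642.
122/6.27 = 19.458; 19.458^1.642 ≈ 130.84 hPa.
P_c = 1014 − 130.84 = 883.16 ≈ 883 hPa.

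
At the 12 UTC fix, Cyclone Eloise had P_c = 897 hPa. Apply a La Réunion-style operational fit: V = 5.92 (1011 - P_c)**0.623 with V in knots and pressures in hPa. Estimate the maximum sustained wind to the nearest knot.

ΔP = 1011 − 897 = 114 hPa.
114^0.623 ≈ 19.118.
V ≈ 5.92 × 19.118 ≈ 113.2 kt.

113 kt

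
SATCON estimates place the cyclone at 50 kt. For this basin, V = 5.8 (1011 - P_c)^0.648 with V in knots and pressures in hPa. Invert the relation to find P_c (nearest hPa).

ΔP = (V / 5.8)^(1/0.648) = (50/5.8)^1.543.
50/5.8 = 8.621; 8.621^1.543 ≈ 27.78 hPa.
P_c = 1011 − 27.78 = 983.22 ≈ 983 hPa.

983 hPa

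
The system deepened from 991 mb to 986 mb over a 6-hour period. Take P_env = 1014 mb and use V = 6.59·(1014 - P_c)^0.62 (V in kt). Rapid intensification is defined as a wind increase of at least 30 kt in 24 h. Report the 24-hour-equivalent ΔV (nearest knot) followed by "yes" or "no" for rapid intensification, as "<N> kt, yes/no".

V₁: ΔP = 23, V ≈ 6.59 × 23^0.62 ≈ 46.04 kt.
V₂: ΔP = 28, V ≈ 6.59 × 28^0.62 ≈ 52.01 kt.
ΔV over 6 h = 5.97 kt → 24 h equivalent = 5.97 × 24/6 ≈ 23.88 kt.
24 kt < 30 kt ⇒ not rapid intensification.

24 kt, no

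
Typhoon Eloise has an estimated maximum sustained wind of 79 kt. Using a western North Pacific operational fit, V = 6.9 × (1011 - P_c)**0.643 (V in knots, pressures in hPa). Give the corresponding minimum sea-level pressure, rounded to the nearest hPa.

ΔP = (V / 6.9)^(1/0.643) = (79/6.9)^1.555.
79/6.9 = 11.449; 11.449^1.555 ≈ 44.32 hPa.
P_c = 1011 − 44.32 = 966.68 ≈ 967 hPa.

967 hPa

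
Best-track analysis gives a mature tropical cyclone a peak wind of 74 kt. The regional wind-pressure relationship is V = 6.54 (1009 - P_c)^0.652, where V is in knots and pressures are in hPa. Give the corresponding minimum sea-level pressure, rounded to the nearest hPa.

968 hPa

ΔP = (V / 6.54)^(1/0.652) = (74/6.54)^1.534.
74/6.54 = 11.315; 11.315^1.534 ≈ 41.31 hPa.
P_c = 1009 − 41.31 = 967.69 ≈ 968 hPa.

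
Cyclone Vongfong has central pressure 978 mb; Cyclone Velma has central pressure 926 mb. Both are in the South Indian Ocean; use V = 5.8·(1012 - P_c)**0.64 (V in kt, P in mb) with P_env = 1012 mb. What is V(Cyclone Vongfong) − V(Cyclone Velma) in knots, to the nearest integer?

-45 kt

Cyclone Vongfong: ΔP = 34; V ≈ 5.8 × 34^0.64 ≈ 55.41 kt.
Cyclone Velma: ΔP = 86; V ≈ 5.8 × 86^0.64 ≈ 100.35 kt.
Difference ≈ 55.41 − 100.35 = -44.94 → -45 kt.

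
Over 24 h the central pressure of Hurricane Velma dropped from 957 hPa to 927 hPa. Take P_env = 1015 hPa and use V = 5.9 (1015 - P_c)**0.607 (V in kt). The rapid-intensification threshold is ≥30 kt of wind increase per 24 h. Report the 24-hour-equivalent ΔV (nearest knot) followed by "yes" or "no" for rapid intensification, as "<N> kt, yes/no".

20 kt, no

V₁: ΔP = 58, V ≈ 5.9 × 58^0.607 ≈ 69.38 kt.
V₂: ΔP = 88, V ≈ 5.9 × 88^0.607 ≈ 89.36 kt.
ΔV over 24 h = 19.98 kt → 24 h equivalent = 19.98 × 24/24 ≈ 19.98 kt.
20 kt < 30 kt ⇒ not rapid intensification.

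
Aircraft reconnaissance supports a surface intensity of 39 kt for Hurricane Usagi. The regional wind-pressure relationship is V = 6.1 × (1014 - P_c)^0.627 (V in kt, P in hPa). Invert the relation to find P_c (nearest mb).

ΔP = (V / 6.1)^(1/0.627) = (39/6.1)^1.595.
39/6.1 = 6.393; 6.393^1.595 ≈ 19.28 mb.
P_c = 1014 − 19.28 = 994.72 ≈ 995 mb.

995 mb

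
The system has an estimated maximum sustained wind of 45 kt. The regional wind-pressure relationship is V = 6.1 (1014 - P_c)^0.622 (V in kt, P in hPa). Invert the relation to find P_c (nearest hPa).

ΔP = (V / 6.1)^(1/0.622) = (45/6.1)^1.608.
45/6.1 = 7.377; 7.377^1.608 ≈ 24.85 hPa.
P_c = 1014 − 24.85 = 989.15 ≈ 989 hPa.

989 hPa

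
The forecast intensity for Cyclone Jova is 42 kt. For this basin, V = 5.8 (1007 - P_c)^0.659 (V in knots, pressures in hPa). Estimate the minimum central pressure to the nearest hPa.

987 hPa

ΔP = (V / 5.8)^(1/0.659) = (42/5.8)^1.517.
42/5.8 = 7.241; 7.241^1.517 ≈ 20.17 hPa.
P_c = 1007 − 20.17 = 986.83 ≈ 987 hPa.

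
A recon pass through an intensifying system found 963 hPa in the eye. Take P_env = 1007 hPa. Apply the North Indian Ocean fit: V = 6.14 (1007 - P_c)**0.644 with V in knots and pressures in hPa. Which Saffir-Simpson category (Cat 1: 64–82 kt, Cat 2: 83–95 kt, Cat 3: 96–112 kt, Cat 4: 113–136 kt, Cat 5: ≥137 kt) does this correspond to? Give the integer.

ΔP = 1007 − 963 = 44 hPa.
V ≈ 6.14 × 44^0.644 = 6.14 × 11.44 ≈ 70 kt.
70 kt falls in the Category 1 band.

1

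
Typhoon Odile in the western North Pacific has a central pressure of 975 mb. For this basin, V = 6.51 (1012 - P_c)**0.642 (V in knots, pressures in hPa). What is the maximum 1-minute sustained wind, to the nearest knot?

66 kt

ΔP = 1012 − 975 = 37 mb.
37^0.642 ≈ 10.157.
V ≈ 6.51 × 10.157 ≈ 66.1 kt.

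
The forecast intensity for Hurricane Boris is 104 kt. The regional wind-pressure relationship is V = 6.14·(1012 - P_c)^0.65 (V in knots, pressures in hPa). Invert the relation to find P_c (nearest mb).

934 mb

ΔP = (V / 6.14)^(1/0.65) = (104/6.14)^1.538.
104/6.14 = 16.938; 16.938^1.538 ≈ 77.73 mb.
P_c = 1012 − 77.73 = 934.27 ≈ 934 mb.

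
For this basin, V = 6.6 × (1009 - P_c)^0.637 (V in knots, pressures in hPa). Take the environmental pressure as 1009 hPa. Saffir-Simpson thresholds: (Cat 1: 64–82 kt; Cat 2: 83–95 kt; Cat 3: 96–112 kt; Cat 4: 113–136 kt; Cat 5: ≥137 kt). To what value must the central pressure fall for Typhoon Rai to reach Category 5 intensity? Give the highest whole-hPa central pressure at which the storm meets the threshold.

892 hPa

Category 5 begins at V = 137 kt.
Required ΔP = (137/6.6)^(1/0.637) = 20.758^1.570 ≈ 116.89 hPa.
P_c ≤ 1009 − 116.89 = 892.11, so the highest integer P_c is 892 hPa.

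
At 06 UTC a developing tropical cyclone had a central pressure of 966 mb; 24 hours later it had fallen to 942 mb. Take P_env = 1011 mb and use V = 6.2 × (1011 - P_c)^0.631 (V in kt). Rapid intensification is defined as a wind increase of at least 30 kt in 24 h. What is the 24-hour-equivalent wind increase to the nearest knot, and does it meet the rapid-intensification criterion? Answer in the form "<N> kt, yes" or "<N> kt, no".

21 kt, no

V₁: ΔP = 45, V ≈ 6.2 × 45^0.631 ≈ 68.48 kt.
V₂: ΔP = 69, V ≈ 6.2 × 69^0.631 ≈ 89.68 kt.
ΔV over 24 h = 21.20 kt → 24 h equivalent = 21.20 × 24/24 ≈ 21.20 kt.
21 kt < 30 kt ⇒ not rapid intensification.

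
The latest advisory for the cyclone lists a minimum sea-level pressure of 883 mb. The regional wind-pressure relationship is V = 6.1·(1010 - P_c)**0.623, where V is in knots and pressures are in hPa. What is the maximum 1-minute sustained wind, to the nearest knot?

ΔP = 1010 − 883 = 127 mb.
127^0.623 ≈ 20.449.
V ≈ 6.1 × 20.449 ≈ 124.7 kt.

125 kt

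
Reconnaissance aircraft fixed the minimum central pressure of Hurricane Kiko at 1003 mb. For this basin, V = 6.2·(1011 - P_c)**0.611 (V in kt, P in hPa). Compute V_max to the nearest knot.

22 kt

ΔP = 1011 − 1003 = 8 mb.
8^0.611 ≈ 3.563.
V ≈ 6.2 × 3.563 ≈ 22.1 kt.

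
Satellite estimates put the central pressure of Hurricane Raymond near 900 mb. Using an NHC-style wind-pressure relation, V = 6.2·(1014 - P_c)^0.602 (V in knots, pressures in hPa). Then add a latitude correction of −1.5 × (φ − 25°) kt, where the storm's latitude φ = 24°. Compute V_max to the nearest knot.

ΔP = 1014 − 900 = 114 mb.
114^0.602 ≈ 17.308.
V ≈ 6.2 × 17.308 ≈ 107.3 kt.
Latitude correction: −1.5 × (24 − 25) = 1.5 kt.
Corrected V ≈ 108.8 kt → 109 kt.

109 kt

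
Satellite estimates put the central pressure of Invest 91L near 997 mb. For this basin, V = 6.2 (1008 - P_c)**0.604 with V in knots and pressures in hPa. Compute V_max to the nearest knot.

ΔP = 1008 − 997 = 11 mb.
11^0.604 ≈ 4.256.
V ≈ 6.2 × 4.256 ≈ 26.4 kt.

26 kt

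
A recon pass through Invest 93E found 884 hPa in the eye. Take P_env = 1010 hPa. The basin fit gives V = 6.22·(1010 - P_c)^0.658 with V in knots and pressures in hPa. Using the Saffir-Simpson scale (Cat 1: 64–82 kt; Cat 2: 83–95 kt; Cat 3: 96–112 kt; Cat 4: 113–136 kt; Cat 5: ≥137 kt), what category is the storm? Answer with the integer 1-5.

5

ΔP = 1010 − 884 = 126 hPa.
V ≈ 6.22 × 126^0.658 = 6.22 × 24.10 ≈ 150 kt.
150 kt falls in the Category 5 band.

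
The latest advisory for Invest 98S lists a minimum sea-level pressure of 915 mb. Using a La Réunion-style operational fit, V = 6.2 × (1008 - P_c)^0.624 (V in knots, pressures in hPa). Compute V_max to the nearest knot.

105 kt

ΔP = 1008 − 915 = 93 mb.
93^0.624 ≈ 16.917.
V ≈ 6.2 × 16.917 ≈ 104.9 kt.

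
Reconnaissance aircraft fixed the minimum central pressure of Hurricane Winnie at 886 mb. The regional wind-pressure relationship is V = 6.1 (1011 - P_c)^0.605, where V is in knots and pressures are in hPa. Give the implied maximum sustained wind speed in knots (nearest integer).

ΔP = 1011 − 886 = 125 mb.
125^0.605 ≈ 18.562.
V ≈ 6.1 × 18.562 ≈ 113.2 kt.

113 kt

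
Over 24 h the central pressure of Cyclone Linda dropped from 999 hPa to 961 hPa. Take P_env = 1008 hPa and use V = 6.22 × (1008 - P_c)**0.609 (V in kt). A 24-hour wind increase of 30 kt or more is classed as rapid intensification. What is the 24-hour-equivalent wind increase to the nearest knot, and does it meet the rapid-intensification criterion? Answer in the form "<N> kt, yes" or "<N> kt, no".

V₁: ΔP = 9, V ≈ 6.22 × 9^0.609 ≈ 23.71 kt.
V₂: ΔP = 47, V ≈ 6.22 × 47^0.609 ≈ 64.88 kt.
ΔV over 24 h = 41.17 kt → 24 h equivalent = 41.17 × 24/24 ≈ 41.17 kt.
41 kt ≥ 30 kt ⇒ rapid intensification.

41 kt, yes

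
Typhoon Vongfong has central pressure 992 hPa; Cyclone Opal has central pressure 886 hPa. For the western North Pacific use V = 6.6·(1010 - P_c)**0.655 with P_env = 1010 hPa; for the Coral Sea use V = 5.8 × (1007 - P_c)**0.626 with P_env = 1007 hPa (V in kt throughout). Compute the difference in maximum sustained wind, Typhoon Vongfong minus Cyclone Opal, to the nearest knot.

Typhoon Vongfong: ΔP = 18; V ≈ 6.6 × 18^0.655 ≈ 43.83 kt.
Cyclone Opal: ΔP = 121; V ≈ 5.8 × 121^0.626 ≈ 116.75 kt.
Difference ≈ 43.83 − 116.75 = -72.92 → -73 kt.

-73 kt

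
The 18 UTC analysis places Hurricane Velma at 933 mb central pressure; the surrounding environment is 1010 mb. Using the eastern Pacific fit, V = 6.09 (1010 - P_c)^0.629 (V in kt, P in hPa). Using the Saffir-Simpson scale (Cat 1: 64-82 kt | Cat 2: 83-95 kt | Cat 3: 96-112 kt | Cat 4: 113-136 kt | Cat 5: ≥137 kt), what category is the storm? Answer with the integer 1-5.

ΔP = 1010 − 933 = 77 mb.
V ≈ 6.09 × 77^0.629 = 6.09 × 15.37 ≈ 94 kt.
94 kt falls in the Category 2 band.

2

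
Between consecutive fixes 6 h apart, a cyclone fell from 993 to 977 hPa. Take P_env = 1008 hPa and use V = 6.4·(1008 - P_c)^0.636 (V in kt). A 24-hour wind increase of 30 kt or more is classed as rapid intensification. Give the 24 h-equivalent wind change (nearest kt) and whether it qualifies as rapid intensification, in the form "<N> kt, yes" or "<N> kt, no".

84 kt, yes

V₁: ΔP = 15, V ≈ 6.4 × 15^0.636 ≈ 35.82 kt.
V₂: ΔP = 31, V ≈ 6.4 × 31^0.636 ≈ 56.84 kt.
ΔV over 6 h = 21.02 kt → 24 h equivalent = 21.02 × 24/6 ≈ 84.08 kt.
84 kt ≥ 30 kt ⇒ rapid intensification.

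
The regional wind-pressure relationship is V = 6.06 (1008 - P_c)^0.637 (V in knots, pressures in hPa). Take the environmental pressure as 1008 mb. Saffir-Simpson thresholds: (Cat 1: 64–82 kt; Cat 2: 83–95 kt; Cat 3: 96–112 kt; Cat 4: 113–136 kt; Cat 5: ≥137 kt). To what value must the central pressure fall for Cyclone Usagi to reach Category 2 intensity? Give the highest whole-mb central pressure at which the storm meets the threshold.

Category 2 begins at V = 83 kt.
Required ΔP = (83/6.06)^(1/0.637) = 13.696^1.570 ≈ 60.86 mb.
P_c ≤ 1008 − 60.86 = 947.14, so the highest integer P_c is 947 mb.

947 mb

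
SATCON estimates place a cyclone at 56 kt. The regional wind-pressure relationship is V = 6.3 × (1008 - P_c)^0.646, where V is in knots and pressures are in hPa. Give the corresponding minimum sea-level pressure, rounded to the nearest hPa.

979 hPa

ΔP = (V / 6.3)^(1/0.646) = (56/6.3)^1.548.
56/6.3 = 8.889; 8.889^1.548 ≈ 29.43 hPa.
P_c = 1008 − 29.43 = 978.57 ≈ 979 hPa.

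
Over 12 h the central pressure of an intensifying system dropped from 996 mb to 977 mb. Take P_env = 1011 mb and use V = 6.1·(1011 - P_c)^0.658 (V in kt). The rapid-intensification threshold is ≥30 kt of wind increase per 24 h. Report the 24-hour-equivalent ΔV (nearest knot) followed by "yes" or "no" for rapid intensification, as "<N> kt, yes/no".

52 kt, yes

V₁: ΔP = 15, V ≈ 6.1 × 15^0.658 ≈ 36.24 kt.
V₂: ΔP = 34, V ≈ 6.1 × 34^0.658 ≈ 62.09 kt.
ΔV over 12 h = 25.85 kt → 24 h equivalent = 25.85 × 24/12 ≈ 51.70 kt.
52 kt ≥ 30 kt ⇒ rapid intensification.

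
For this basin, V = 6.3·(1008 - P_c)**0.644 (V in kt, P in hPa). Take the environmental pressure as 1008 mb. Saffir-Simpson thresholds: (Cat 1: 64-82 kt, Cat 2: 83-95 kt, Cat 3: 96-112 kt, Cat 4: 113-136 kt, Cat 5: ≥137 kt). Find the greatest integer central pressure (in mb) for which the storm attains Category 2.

953 mb

Category 2 begins at V = 83 kt.
Required ΔP = (83/6.3)^(1/0.644) = 13.175^1.553 ≈ 54.79 mb.
P_c ≤ 1008 − 54.79 = 953.21, so the highest integer P_c is 953 mb.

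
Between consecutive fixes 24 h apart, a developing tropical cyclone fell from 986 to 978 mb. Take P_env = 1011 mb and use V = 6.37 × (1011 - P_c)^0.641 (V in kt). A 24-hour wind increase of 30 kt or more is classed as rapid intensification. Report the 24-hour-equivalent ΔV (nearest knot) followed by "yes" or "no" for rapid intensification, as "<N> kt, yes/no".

V₁: ΔP = 25, V ≈ 6.37 × 25^0.641 ≈ 50.14 kt.
V₂: ΔP = 33, V ≈ 6.37 × 33^0.641 ≈ 59.91 kt.
ΔV over 24 h = 9.77 kt → 24 h equivalent = 9.77 × 24/24 ≈ 9.77 kt.
10 kt < 30 kt ⇒ not rapid intensification.

10 kt, no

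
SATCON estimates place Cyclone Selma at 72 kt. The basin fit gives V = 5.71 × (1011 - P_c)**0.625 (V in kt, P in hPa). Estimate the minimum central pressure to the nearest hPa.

953 hPa

ΔP = (V / 5.71)^(1/0.625) = (72/5.71)^1.600.
72/5.71 = 12.609; 12.609^1.600 ≈ 57.69 hPa.
P_c = 1011 − 57.69 = 953.31 ≈ 953 hPa.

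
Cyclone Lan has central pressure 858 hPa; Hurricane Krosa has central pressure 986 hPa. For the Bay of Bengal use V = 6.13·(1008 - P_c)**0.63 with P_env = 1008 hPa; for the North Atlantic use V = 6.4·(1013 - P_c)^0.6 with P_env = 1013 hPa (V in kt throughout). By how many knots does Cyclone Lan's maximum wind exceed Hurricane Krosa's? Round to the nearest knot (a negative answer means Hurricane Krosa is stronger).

98 kt

Cyclone Lan: ΔP = 150; V ≈ 6.13 × 150^0.63 ≈ 144.01 kt.
Hurricane Krosa: ΔP = 27; V ≈ 6.4 × 27^0.6 ≈ 46.24 kt.
Difference ≈ 144.01 − 46.24 = 97.77 → 98 kt.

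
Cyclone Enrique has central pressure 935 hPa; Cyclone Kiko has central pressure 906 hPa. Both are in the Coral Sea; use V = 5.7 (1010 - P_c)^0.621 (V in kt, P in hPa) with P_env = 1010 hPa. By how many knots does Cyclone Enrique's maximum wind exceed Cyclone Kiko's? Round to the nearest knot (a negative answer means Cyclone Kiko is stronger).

Cyclone Enrique: ΔP = 75; V ≈ 5.7 × 75^0.621 ≈ 83.23 kt.
Cyclone Kiko: ΔP = 104; V ≈ 5.7 × 104^0.621 ≈ 101.97 kt.
Difference ≈ 83.23 − 101.97 = -18.74 → -19 kt.

-19 kt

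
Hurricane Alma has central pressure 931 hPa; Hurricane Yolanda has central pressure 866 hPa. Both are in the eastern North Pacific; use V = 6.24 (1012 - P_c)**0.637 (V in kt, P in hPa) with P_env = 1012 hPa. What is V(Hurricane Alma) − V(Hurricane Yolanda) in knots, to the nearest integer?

Hurricane Alma: ΔP = 81; V ≈ 6.24 × 81^0.637 ≈ 102.54 kt.
Hurricane Yolanda: ΔP = 146; V ≈ 6.24 × 146^0.637 ≈ 149.24 kt.
Difference ≈ 102.54 − 149.24 = -46.70 → -47 kt.

-47 kt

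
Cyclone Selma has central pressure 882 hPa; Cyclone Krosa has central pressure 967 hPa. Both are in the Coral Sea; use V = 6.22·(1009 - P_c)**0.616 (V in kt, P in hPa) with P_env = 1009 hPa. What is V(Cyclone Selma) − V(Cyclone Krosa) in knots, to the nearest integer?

61 kt

Cyclone Selma: ΔP = 127; V ≈ 6.22 × 127^0.616 ≈ 122.95 kt.
Cyclone Krosa: ΔP = 42; V ≈ 6.22 × 42^0.616 ≈ 62.19 kt.
Difference ≈ 122.95 − 62.19 = 60.76 → 61 kt.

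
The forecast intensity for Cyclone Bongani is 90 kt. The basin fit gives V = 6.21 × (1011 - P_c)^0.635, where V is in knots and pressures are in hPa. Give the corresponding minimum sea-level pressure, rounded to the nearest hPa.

944 hPa

ΔP = (V / 6.21)^(1/0.635) = (90/6.21)^1.575.
90/6.21 = 14.493; 14.493^1.575 ≈ 67.39 hPa.
P_c = 1011 − 67.39 = 943.61 ≈ 944 hPa.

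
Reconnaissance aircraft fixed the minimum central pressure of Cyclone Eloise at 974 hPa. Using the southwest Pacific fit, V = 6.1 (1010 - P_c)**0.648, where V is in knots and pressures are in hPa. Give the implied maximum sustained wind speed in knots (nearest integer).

ΔP = 1010 − 974 = 36 hPa.
36^0.648 ≈ 10.197.
V ≈ 6.1 × 10.197 ≈ 62.2 kt.

62 kt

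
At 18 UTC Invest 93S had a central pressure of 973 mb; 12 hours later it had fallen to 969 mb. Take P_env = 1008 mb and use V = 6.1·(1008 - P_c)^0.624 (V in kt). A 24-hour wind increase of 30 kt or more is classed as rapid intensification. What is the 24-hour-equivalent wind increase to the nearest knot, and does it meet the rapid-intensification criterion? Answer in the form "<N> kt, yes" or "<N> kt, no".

8 kt, no

V₁: ΔP = 35, V ≈ 6.1 × 35^0.624 ≈ 56.08 kt.
V₂: ΔP = 39, V ≈ 6.1 × 39^0.624 ≈ 60.00 kt.
ΔV over 12 h = 3.92 kt → 24 h equivalent = 3.92 × 24/12 ≈ 7.84 kt.
8 kt < 30 kt ⇒ not rapid intensification.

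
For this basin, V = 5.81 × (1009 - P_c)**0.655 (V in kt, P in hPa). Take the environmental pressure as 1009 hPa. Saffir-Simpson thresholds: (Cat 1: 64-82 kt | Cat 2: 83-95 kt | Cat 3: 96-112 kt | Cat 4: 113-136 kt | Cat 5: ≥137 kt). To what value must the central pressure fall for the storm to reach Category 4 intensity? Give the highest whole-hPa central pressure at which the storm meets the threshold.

916 hPa

Category 4 begins at V = 113 kt.
Required ΔP = (113/5.81)^(1/0.655) = 19.449^1.527 ≈ 92.85 hPa.
P_c ≤ 1009 − 92.85 = 916.15, so the highest integer P_c is 916 hPa.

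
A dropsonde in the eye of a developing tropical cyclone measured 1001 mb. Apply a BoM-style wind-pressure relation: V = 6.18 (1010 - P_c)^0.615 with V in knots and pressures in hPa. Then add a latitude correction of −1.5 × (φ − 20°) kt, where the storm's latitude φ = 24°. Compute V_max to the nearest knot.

18 kt

ΔP = 1010 − 1001 = 9 mb.
9^0.615 ≈ 3.862.
V ≈ 6.18 × 3.862 ≈ 23.9 kt.
Latitude correction: −1.5 × (24 − 20) = -6 kt.
Corrected V ≈ 17.9 kt → 18 kt.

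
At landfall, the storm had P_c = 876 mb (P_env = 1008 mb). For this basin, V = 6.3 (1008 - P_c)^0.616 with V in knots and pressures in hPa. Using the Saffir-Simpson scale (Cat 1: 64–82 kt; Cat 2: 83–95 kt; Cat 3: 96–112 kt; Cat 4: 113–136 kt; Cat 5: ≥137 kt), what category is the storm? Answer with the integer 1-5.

ΔP = 1008 − 876 = 132 mb.
V ≈ 6.3 × 132^0.616 = 6.3 × 20.24 ≈ 128 kt.
128 kt falls in the Category 4 band.

4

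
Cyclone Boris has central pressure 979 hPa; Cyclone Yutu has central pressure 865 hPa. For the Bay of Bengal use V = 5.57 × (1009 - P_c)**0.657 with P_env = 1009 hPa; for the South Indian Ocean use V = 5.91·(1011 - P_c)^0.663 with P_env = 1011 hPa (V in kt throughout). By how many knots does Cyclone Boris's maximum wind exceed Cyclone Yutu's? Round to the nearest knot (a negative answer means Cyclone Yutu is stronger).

-109 kt

Cyclone Boris: ΔP = 30; V ≈ 5.57 × 30^0.657 ≈ 52.04 kt.
Cyclone Yutu: ΔP = 146; V ≈ 5.91 × 146^0.663 ≈ 160.90 kt.
Difference ≈ 52.04 − 160.90 = -108.86 → -109 kt.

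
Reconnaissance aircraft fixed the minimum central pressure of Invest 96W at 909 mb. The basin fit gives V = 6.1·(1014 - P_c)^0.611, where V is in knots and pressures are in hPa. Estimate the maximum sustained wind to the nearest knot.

ΔP = 1014 − 909 = 105 mb.
105^0.611 ≈ 17.177.
V ≈ 6.1 × 17.177 ≈ 104.8 kt.

105 kt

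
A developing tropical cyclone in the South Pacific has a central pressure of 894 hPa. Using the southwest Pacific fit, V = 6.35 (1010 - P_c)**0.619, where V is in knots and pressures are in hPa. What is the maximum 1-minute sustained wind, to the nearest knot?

120 kt

ΔP = 1010 − 894 = 116 hPa.
116^0.619 ≈ 18.963.
V ≈ 6.35 × 18.963 ≈ 120.4 kt.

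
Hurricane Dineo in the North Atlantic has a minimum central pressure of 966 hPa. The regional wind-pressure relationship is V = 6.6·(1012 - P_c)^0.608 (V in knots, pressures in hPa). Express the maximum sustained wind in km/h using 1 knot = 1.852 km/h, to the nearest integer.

125 km/h

ΔP = 1012 − 966 = 46 hPa.
V ≈ 6.6 × 46^0.608 = 6.6 × 10.255 ≈ 67.686 kt.
67.686 × 1.852 ≈ 125.36 km/h → 125 km/h.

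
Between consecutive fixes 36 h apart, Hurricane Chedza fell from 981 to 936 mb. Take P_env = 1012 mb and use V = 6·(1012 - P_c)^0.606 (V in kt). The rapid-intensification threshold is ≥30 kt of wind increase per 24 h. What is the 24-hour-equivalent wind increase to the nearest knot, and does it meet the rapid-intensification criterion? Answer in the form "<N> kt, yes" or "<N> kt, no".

V₁: ΔP = 31, V ≈ 6 × 31^0.606 ≈ 48.07 kt.
V₂: ΔP = 76, V ≈ 6 × 76^0.606 ≈ 82.78 kt.
ΔV over 36 h = 34.71 kt → 24 h equivalent = 34.71 × 24/36 ≈ 23.14 kt.
23 kt < 30 kt ⇒ not rapid intensification.

23 kt, no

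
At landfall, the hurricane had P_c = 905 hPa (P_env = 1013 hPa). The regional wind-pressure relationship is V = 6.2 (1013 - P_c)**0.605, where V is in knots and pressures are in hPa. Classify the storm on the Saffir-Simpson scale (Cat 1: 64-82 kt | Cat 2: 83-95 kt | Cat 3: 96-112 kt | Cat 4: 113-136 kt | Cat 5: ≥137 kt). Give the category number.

ΔP = 1013 − 905 = 108 hPa.
V ≈ 6.2 × 108^0.605 = 6.2 × 16.99 ≈ 105 kt.
105 kt falls in the Category 3 band.

3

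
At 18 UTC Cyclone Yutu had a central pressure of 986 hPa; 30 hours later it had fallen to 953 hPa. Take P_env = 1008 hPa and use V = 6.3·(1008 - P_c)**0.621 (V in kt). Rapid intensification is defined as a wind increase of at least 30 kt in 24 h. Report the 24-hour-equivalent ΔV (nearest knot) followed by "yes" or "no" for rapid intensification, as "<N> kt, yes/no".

V₁: ΔP = 22, V ≈ 6.3 × 22^0.621 ≈ 42.95 kt.
V₂: ΔP = 55, V ≈ 6.3 × 55^0.621 ≈ 75.88 kt.
ΔV over 30 h = 32.93 kt → 24 h equivalent = 32.93 × 24/30 ≈ 26.34 kt.
26 kt < 30 kt ⇒ not rapid intensification.

26 kt, no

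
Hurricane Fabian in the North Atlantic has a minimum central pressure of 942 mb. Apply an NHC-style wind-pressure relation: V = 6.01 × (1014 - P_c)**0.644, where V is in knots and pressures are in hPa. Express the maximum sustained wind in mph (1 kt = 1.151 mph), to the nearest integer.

ΔP = 1014 − 942 = 72 mb.
V ≈ 6.01 × 72^0.644 = 6.01 × 15.708 ≈ 94.405 kt.
94.405 × 1.151 ≈ 108.66 mph → 109 mph.

109 mph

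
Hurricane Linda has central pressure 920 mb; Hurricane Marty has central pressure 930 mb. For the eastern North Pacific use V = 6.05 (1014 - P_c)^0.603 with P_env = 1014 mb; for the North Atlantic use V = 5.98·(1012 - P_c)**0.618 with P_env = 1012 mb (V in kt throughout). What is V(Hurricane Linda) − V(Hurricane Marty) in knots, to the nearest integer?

Hurricane Linda: ΔP = 94; V ≈ 6.05 × 94^0.603 ≈ 93.66 kt.
Hurricane Marty: ΔP = 82; V ≈ 5.98 × 82^0.618 ≈ 91.08 kt.
Difference ≈ 93.66 − 91.08 = 2.58 → 3 kt.

3 kt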